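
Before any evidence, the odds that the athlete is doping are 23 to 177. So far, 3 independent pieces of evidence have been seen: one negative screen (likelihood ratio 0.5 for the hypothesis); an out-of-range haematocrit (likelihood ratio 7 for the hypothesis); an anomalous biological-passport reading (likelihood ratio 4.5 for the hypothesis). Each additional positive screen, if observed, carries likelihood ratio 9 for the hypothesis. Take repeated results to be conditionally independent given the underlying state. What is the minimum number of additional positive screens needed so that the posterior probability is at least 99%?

2

Prior odds = 23/177.
Combined Bayes factor of the evidence already in hand = 0.5 × 7 × 4.5 = 15.75.
Odds after that evidence = (23/177) × 15.75 = 483/236.
Target odds = 0.99/0.01 = 99.
Need 9ⁿ ≥ 99 ÷ (483/236) = 7788/161.
9¹ = 9 falls short of 7788/161 but 9² = 81 reaches it, so n = 2.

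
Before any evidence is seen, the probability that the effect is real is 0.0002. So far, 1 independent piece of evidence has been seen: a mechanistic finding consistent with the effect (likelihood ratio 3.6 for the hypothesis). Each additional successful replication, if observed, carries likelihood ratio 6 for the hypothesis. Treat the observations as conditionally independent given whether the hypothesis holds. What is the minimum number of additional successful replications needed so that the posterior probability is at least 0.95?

6

Prior odds = 0.0002/0.9998 = 1/4999.
Bayes factor of the evidence already in hand = 3.6.
Odds after that evidence = (1/4999) × 3.6 = 18/24995.
Target odds = 0.95/0.05 = 19.
Need 6ⁿ ≥ 19 ÷ (18/24995) = 474905/18.
6⁵ = 7776 falls short of 474905/18 but 6⁶ = 46656 reaches it, so n = 6.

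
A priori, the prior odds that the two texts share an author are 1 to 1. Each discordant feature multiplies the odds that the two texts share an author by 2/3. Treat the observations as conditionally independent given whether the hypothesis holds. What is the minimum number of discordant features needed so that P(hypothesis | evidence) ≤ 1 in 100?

Prior odds = 1.
Likelihood ratio per discordant feature = 2/3.
Target odds: 0.01 ÷ 0.99 = 1/99.
Need 1 × (2/3)ⁿ ≤ 1/99, i.e. (2/3)ⁿ ≤ 1/99.
(2/3)¹¹ = 2048/177147 is still above 1/99 but (2/3)¹² = 4096/531441 is at or below it, so n = 12.

12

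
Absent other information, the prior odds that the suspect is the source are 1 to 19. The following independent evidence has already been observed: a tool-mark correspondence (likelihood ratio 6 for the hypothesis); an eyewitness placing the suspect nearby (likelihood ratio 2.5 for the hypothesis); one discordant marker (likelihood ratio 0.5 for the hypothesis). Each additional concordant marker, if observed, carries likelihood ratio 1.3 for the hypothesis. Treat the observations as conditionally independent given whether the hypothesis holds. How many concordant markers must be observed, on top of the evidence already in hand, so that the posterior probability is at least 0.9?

Prior odds = 1/19.
Combined Bayes factor of the evidence already in hand = 6 × 2.5 × 0.5 = 7.5.
Odds after that evidence = (1/19) × 7.5 = 15/38.
Target odds = 0.9/0.1 = 9.
Need 1.3ⁿ ≥ 9 ÷ (15/38) = 22.8.
1.3¹¹ ≈17.9216 falls short of 22.8 but 1.3¹² ≈23.2981 reaches it, so n = 12.

12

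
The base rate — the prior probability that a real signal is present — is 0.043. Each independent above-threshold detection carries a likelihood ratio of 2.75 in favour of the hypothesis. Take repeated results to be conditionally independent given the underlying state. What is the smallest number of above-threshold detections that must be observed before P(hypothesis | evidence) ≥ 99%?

8

Prior odds = 0.043/0.957 = 43/957.
Likelihood ratio per above-threshold detection = 2.75.
Target posterior odds = 0.99/0.01 = 99.
Require 2.75ⁿ ≥ 99 ÷ (43/957) = 94743/43.
2.75⁷ = 19487171/16384 falls short of 94743/43 but 2.75⁸ = 214358881/65536 reaches it, so n = 8.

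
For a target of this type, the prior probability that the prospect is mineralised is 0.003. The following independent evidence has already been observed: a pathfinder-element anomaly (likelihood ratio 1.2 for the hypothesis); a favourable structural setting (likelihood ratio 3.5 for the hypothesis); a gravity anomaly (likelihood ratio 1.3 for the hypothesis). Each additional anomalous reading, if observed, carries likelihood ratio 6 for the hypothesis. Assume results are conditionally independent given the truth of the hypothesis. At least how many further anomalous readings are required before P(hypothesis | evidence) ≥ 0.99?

Prior odds = 0.003/0.997 = 3/997.
Combined Bayes factor of the evidence already in hand = 1.2 × 3.5 × 1.3 = 5.46.
Odds after that evidence = (3/997) × 5.46 = 819/49850.
Target odds = 0.99/0.01 = 99.
Need 6ⁿ ≥ 99 ÷ (819/49850) = 548350/91.
6⁴ = 1296 falls short of 548350/91 but 6⁵ = 7776 reaches it, so n = 5.

5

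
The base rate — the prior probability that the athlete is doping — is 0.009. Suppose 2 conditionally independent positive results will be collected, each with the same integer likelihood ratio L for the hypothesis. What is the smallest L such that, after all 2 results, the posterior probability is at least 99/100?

Prior odds = 0.009/0.991 = 9/991.
Target odds = 0.99/0.01 = 99.
Need L² ≥ 99 ÷ (9/991) = 10901.
104² = 10816 < 10901 ≤ 11025 = 105², so L = 105.

105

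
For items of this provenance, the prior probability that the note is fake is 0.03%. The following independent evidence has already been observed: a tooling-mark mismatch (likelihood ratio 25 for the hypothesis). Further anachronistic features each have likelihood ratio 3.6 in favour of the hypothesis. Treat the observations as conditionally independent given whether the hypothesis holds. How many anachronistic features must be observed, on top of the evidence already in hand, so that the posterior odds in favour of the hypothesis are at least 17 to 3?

Prior odds = 0.0003/0.9997 = 3/9997.
Bayes factor of the evidence already in hand = 25.
Odds after that evidence = (3/9997) × 25 = 75/9997.
Target odds = 17/3.
Need 3.6ⁿ ≥ 17/3 ÷ (75/9997) = 169949/225.
3.6⁵ = 604.66176 falls short of 169949/225 but 3.6⁶ = 34012224/15625 reaches it, so n = 6.

6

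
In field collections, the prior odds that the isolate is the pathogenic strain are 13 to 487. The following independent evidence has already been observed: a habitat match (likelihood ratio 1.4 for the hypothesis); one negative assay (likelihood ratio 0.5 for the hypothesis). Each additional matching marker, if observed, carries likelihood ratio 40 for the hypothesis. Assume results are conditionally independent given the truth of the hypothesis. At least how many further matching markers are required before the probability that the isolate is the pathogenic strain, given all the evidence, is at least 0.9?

2

Prior odds = 13/487.
Combined Bayes factor of the evidence already in hand = 1.4 × 0.5 = 0.7.
Odds after that evidence = (13/487) × 0.7 = 91/4870.
Target odds = 0.9/0.1 = 9.
Need 40ⁿ ≥ 9 ÷ (91/4870) = 43830/91.
40¹ = 40 falls short of 43830/91 but 40² = 1600 reaches it, so n = 2.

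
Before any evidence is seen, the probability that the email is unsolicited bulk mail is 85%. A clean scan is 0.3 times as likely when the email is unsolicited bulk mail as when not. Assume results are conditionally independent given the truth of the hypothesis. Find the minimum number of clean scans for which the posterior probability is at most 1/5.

Prior odds: 0.85 ÷ 0.15 = 17/3.
Likelihood ratio per clean scan = 0.3.
Target posterior odds = 0.2/0.8 = 0.25.
Need (17/3) × 0.3ⁿ ≤ 0.25, i.e. 0.3ⁿ ≤ 3/68.
0.3² = 0.09 is still above 3/68 but 0.3³ = 0.027 is at or below it, so n = 3.

3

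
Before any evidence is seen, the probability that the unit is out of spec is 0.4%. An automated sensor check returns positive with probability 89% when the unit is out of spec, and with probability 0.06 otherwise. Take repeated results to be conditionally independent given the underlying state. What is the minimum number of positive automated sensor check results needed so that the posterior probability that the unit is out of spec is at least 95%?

Prior odds: 0.004 ÷ 0.996 = 1/249.
Likelihood ratio of a positive result = 0.89/0.06 = 89/6.
Target odds: 0.95 ÷ 0.05 = 19.
Require (89/6)ⁿ ≥ 19 ÷ (1/249) = 4731.
(89/6)³ = 704969/216 falls short of 4731 but (89/6)⁴ = 62742241/1296 reaches it, so n = 4.

4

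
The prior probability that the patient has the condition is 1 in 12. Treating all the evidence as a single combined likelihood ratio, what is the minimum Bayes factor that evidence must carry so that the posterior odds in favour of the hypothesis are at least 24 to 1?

264

Prior odds = (1/12)/(11/12) = 1/11.
Target odds = 24.
Required Bayes factor = 24 ÷ (1/11) = 264.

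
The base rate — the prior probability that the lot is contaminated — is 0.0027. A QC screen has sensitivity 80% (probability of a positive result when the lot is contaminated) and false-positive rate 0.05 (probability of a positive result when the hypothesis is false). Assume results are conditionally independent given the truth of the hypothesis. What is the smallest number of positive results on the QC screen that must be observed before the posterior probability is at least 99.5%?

Prior odds: 0.0027 ÷ 0.9973 = 27/9973.
Likelihood ratio of a positive result = 0.8/0.05 = 16.
Target posterior odds = 0.995/0.005 = 199.
Need (27/9973) × 16ⁿ ≥ 199, i.e. 16ⁿ ≥ 1984627/27.
16⁴ = 65536 falls short of 1984627/27 but 16⁵ = 1048576 reaches it, so n = 5.

5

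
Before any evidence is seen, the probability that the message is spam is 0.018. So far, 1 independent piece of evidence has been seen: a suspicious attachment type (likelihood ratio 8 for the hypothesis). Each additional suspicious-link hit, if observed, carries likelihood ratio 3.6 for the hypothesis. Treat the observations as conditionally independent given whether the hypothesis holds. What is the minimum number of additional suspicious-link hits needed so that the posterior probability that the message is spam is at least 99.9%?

7

Prior odds = 0.018/0.982 = 9/491.
Bayes factor of the evidence already in hand = 8.
Odds after that evidence = (9/491) × 8 = 72/491.
Target odds = 0.999/0.001 = 999.
Need 3.6ⁿ ≥ 999 ÷ (72/491) = 6812.625.
3.6⁶ = 34012224/15625 falls short of 6812.625 but 3.6⁷ = 612220032/78125 reaches it, so n = 7.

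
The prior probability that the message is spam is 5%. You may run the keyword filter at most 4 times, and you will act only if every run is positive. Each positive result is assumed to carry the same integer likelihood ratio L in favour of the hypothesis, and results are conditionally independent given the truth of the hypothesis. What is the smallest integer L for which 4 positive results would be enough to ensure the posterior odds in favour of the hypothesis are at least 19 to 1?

5

Prior odds = 0.05/0.95 = 1/19.
Target odds = 19.
Need L⁴ ≥ 19 ÷ (1/19) = 361.
4⁴ = 256 < 361 ≤ 625 = 5⁴, so L = 5.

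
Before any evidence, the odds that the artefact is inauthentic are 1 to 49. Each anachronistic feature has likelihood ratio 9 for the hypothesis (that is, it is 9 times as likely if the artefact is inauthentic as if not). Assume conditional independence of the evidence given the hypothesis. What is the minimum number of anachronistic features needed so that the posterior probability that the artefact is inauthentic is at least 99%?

Prior odds = 1/49.
Likelihood ratio per anachronistic feature = 9.
Target posterior odds = 0.99/0.01 = 99.
Require 9ⁿ ≥ 99 ÷ (1/49) = 4851.
9³ = 729 falls short of 4851 but 9⁴ = 6561 reaches it, so n = 4.

4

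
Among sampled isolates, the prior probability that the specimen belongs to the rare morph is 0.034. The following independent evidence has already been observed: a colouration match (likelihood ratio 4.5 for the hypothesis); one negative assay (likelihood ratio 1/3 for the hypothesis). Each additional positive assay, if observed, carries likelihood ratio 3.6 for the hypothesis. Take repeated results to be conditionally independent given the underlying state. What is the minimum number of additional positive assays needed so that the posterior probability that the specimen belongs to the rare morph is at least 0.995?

7

Prior odds = 0.034/0.966 = 17/483.
Combined Bayes factor of the evidence already in hand = 4.5 × (1/3) = 1.5.
Odds after that evidence = (17/483) × 1.5 = 17/322.
Target odds = 0.995/0.005 = 199.
Need 3.6ⁿ ≥ 199 ÷ (17/322) = 64078/17.
3.6⁶ = 34012224/15625 falls short of 64078/17 but 3.6⁷ = 612220032/78125 reaches it, so n = 7.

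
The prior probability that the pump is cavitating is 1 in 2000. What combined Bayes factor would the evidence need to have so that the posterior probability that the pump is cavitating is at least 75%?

5997

Prior odds = 0.0005/0.9995 = 1/1999.
Target odds = 0.75/0.25 = 3.
Required Bayes factor = 3 ÷ (1/1999) = 5997.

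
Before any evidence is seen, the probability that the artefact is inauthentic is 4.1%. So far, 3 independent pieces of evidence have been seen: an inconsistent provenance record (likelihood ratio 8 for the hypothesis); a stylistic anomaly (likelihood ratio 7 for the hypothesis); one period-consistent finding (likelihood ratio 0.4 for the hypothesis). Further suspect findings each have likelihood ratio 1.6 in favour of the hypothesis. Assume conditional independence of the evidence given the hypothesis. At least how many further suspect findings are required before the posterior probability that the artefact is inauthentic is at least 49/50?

9

Prior odds = 0.041/0.959 = 41/959.
Combined Bayes factor of the evidence already in hand = 8 × 7 × 0.4 = 22.4.
Odds after that evidence = (41/959) × 22.4 = 656/685.
Target odds = 0.98/0.02 = 49.
Need 1.6ⁿ ≥ 49 ÷ (656/685) = 33565/656.
1.6⁸ = 16777216/390625 falls short of 33565/656 but 1.6⁹ = 134217728/1953125 reaches it, so n = 9.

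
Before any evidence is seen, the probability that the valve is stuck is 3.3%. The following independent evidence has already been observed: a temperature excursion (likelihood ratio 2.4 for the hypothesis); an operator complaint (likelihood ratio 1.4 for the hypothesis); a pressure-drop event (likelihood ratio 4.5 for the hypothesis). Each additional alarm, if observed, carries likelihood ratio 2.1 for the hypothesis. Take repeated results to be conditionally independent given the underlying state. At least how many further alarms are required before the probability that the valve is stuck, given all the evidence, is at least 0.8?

3

Prior odds = 0.033/0.967 = 33/967.
Combined Bayes factor of the evidence already in hand = 2.4 × 1.4 × 4.5 = 15.12.
Odds after that evidence = (33/967) × 15.12 = 12474/24175.
Target odds = 0.8/0.2 = 4.
Need 2.1ⁿ ≥ 4 ÷ (12474/24175) = 48350/6237.
2.1² = 4.41 falls short of 48350/6237 but 2.1³ = 9.261 reaches it, so n = 3.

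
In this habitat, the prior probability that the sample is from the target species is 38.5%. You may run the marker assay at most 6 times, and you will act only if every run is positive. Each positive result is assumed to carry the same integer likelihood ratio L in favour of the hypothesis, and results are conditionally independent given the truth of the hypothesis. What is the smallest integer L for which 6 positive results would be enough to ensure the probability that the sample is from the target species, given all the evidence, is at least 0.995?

Prior odds = 0.385/0.615 = 77/123.
Target odds = 0.995/0.005 = 199.
Need L⁶ ≥ 199 ÷ (77/123) = 24477/77.
2⁶ = 64 < 24477/77 ≤ 729 = 3⁶, so L = 3.

3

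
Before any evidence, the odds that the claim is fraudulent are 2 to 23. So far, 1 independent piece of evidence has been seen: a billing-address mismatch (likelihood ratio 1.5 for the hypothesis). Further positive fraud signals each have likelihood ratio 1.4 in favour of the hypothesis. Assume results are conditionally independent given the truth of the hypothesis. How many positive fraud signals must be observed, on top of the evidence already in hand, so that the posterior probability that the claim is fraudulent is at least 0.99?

Prior odds = 2/23.
Bayes factor of the evidence already in hand = 1.5.
Odds after that evidence = (2/23) × 1.5 = 3/23.
Target odds = 0.99/0.01 = 99.
Need 1.4ⁿ ≥ 99 ÷ (3/23) = 759.
1.4¹⁹ ≈597.63 falls short of 759 but 1.4²⁰ ≈836.683 reaches it, so n = 20.

20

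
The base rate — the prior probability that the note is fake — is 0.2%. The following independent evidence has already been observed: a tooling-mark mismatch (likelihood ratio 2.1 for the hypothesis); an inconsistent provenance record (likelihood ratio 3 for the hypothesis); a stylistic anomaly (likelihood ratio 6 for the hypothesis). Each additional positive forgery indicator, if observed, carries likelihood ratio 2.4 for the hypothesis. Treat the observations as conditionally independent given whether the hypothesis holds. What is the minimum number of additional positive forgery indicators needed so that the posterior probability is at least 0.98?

Prior odds = 0.002/0.998 = 1/499.
Combined Bayes factor of the evidence already in hand = 2.1 × 3 × 6 = 37.8.
Odds after that evidence = (1/499) × 37.8 = 189/2495.
Target odds = 0.98/0.02 = 49.
Need 2.4ⁿ ≥ 49 ÷ (189/2495) = 17465/27.
2.4⁷ = 35831808/78125 falls short of 17465/27 but 2.4⁸ = 429981696/390625 reaches it, so n = 8.

8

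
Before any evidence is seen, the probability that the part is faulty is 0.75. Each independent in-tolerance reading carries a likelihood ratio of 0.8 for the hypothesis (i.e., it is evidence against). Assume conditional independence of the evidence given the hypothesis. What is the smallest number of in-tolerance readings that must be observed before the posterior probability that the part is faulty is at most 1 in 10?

Prior odds = 0.75/0.25 = 3.
Likelihood ratio per in-tolerance reading = 0.8.
Target odds: 0.1 ÷ 0.9 = 1/9.
Need 3 × 0.8ⁿ ≤ 1/9, i.e. 0.8ⁿ ≤ 1/27.
0.8¹⁴ ≈0.0439805 is still above 1/27 but 0.8¹⁵ ≈0.0351844 is at or below it, so n = 15.

15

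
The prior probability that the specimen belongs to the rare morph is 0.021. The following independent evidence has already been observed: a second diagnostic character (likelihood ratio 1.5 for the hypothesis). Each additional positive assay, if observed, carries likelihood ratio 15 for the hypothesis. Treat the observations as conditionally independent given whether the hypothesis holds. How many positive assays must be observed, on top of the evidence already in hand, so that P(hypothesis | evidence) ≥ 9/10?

Prior odds = 0.021/0.979 = 21/979.
Bayes factor of the evidence already in hand = 1.5.
Odds after that evidence = (21/979) × 1.5 = 63/1958.
Target odds = 0.9/0.1 = 9.
Need 15ⁿ ≥ 9 ÷ (63/1958) = 1958/7.
15² = 225 falls short of 1958/7 but 15³ = 3375 reaches it, so n = 3.

3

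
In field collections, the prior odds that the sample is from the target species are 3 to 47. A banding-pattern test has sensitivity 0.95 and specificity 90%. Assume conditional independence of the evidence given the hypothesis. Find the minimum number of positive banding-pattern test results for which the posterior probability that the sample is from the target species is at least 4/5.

Prior odds = 3/47.
False-positive rate = 1 − 0.9 = 0.1; likelihood ratio of a positive = 0.95/0.1 = 9.5.
Target odds: 0.8 ÷ 0.2 = 4.
Require 9.5ⁿ ≥ 4 ÷ (3/47) = 188/3.
9.5¹ = 9.5 falls short of 188/3 but 9.5² = 90.25 reaches it, so n = 2.

2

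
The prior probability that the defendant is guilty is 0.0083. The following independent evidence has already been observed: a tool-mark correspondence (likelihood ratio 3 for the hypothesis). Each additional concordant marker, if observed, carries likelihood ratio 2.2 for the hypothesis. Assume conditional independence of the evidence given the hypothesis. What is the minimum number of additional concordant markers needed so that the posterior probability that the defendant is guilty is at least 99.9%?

14

Prior odds = 0.0083/0.9917 = 83/9917.
Bayes factor of the evidence already in hand = 3.
Odds after that evidence = (83/9917) × 3 = 249/9917.
Target odds = 0.999/0.001 = 999.
Need 2.2ⁿ ≥ 999 ÷ (249/9917) = 3302361/83.
2.2¹³ ≈28281 falls short of 3302361/83 but 2.2¹⁴ ≈62218.2 reaches it, so n = 14.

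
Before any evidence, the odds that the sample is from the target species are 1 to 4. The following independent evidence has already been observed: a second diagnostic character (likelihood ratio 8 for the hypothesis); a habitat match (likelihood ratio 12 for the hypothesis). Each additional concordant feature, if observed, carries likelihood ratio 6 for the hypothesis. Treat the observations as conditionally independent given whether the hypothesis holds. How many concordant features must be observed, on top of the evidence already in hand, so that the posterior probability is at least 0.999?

3

Prior odds = 0.25.
Combined Bayes factor of the evidence already in hand = 8 × 12 = 96.
Odds after that evidence = 0.25 × 96 = 24.
Target odds = 0.999/0.001 = 999.
Need 6ⁿ ≥ 999 ÷ 24 = 41.625.
6² = 36 falls short of 41.625 but 6³ = 216 reaches it, so n = 3.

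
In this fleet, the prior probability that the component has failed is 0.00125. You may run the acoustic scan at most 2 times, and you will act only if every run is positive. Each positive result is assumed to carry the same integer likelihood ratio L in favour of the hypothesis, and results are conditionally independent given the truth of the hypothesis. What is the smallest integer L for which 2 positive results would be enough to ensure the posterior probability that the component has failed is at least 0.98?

Prior odds = 0.00125/0.99875 = 1/799.
Target odds = 0.98/0.02 = 49.
Need L² ≥ 49 ÷ (1/799) = 39151.
197² = 38809 < 39151 ≤ 39204 = 198², so L = 198.

198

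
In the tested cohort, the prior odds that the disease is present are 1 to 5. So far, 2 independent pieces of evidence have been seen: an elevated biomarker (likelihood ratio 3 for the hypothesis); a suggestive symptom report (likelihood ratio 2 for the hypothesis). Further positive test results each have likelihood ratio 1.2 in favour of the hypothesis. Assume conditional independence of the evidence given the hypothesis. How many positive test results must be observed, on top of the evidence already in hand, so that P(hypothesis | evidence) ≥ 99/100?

25

Prior odds = 0.2.
Combined Bayes factor of the evidence already in hand = 3 × 2 = 6.
Odds after that evidence = 0.2 × 6 = 1.2.
Target odds = 0.99/0.01 = 99.
Need 1.2ⁿ ≥ 99 ÷ 1.2 = 82.5.
1.2²⁴ ≈79.4968 falls short of 82.5 but 1.2²⁵ ≈95.3962 reaches it, so n = 25.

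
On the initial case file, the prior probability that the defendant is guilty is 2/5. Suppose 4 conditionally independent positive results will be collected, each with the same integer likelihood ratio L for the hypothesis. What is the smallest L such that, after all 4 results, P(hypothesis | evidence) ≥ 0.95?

Prior odds = 0.4/0.6 = 2/3.
Target odds = 0.95/0.05 = 19.
Need L⁴ ≥ 19 ÷ (2/3) = 28.5.
2⁴ = 16 < 28.5 ≤ 81 = 3⁴, so L = 3.

3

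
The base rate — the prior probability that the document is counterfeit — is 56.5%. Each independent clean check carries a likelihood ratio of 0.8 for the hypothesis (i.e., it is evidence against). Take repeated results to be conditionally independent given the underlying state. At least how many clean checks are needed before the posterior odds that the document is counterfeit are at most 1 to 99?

Prior odds = 0.565/0.435 = 113/87.
Likelihood ratio per clean check = 0.8.
Target odds = 1/99.
Need (113/87) × 0.8ⁿ ≤ 1/99, i.e. 0.8ⁿ ≤ 29/3729.
0.8²¹ ≈0.00922337 is still above 29/3729 but 0.8²² ≈0.0073787 is at or below it, so n = 22.

22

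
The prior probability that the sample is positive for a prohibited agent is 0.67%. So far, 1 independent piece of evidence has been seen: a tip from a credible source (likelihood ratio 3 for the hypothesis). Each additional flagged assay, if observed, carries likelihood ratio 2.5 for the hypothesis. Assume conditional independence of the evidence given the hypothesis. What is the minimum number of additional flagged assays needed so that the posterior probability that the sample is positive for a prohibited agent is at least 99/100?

Prior odds = 0.0067/0.9933 = 67/9933.
Bayes factor of the evidence already in hand = 3.
Odds after that evidence = (67/9933) × 3 = 67/3311.
Target odds = 0.99/0.01 = 99.
Need 2.5ⁿ ≥ 99 ÷ (67/3311) = 327789/67.
2.5⁹ = 1953125/512 falls short of 327789/67 but 2.5¹⁰ = 9765625/1024 reaches it, so n = 10.

10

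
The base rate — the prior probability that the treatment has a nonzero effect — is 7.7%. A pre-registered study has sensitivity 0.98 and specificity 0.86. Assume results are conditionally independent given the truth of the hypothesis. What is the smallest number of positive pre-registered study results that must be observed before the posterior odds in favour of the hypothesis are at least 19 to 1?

3

Prior odds = 0.077/0.923 = 77/923.
False-positive rate = 1 − 0.86 = 0.14; likelihood ratio of a positive = 0.98/0.14 = 7.
Target odds = 19.
Need (77/923) × 7ⁿ ≥ 19, i.e. 7ⁿ ≥ 17537/77.
7² = 49 falls short of 17537/77 but 7³ = 343 reaches it, so n = 3.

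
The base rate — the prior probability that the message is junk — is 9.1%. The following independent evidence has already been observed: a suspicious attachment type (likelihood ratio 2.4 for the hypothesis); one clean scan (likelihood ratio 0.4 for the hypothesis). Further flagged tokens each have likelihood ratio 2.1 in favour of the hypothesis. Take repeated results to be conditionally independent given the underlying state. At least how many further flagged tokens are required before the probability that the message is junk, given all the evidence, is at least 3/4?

Prior odds = 0.091/0.909 = 91/909.
Combined Bayes factor of the evidence already in hand = 2.4 × 0.4 = 0.96.
Odds after that evidence = (91/909) × 0.96 = 728/7575.
Target odds = 0.75/0.25 = 3.
Need 2.1ⁿ ≥ 3 ÷ (728/7575) = 22725/728.
2.1⁴ = 19.4481 falls short of 22725/728 but 2.1⁵ = 4084101/100000 reaches it, so n = 5.

5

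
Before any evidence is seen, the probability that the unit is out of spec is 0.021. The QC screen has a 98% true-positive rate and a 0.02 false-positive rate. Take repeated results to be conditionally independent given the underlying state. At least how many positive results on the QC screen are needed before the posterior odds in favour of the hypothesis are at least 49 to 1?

2

Prior odds: 0.021 ÷ 0.979 = 21/979.
Likelihood ratio of a positive result = 0.98/0.02 = 49.
Target odds = 49.
Need (21/979) × 49ⁿ ≥ 49, i.e. 49ⁿ ≥ 6853/3.
49¹ = 49 falls short of 6853/3 but 49² = 2401 reaches it, so n = 2.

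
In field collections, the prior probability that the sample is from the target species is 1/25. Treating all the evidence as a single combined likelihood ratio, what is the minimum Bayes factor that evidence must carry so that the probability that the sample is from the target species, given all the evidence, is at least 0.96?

Prior odds = 0.04/0.96 = 1/24.
Target odds = 0.96/0.04 = 24.
Required Bayes factor = 24 ÷ (1/24) = 576.

576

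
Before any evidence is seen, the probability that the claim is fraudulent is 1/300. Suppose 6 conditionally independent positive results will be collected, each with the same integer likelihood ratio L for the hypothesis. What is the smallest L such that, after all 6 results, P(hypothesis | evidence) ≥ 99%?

Prior odds = (1/300)/(299/300) = 1/299.
Target odds = 0.99/0.01 = 99.
Need L⁶ ≥ 99 ÷ (1/299) = 29601.
5⁶ = 15625 < 29601 ≤ 46656 = 6⁶, so L = 6.

6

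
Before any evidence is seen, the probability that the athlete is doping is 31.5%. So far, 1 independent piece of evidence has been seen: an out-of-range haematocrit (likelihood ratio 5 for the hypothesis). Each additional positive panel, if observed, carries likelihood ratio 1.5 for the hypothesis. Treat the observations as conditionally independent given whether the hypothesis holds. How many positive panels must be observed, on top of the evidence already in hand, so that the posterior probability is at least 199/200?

12

Prior odds = 0.315/0.685 = 63/137.
Bayes factor of the evidence already in hand = 5.
Odds after that evidence = (63/137) × 5 = 315/137.
Target odds = 0.995/0.005 = 199.
Need 1.5ⁿ ≥ 199 ÷ (315/137) = 27263/315.
1.5¹¹ = 177147/2048 falls short of 27263/315 but 1.5¹² = 531441/4096 reaches it, so n = 12.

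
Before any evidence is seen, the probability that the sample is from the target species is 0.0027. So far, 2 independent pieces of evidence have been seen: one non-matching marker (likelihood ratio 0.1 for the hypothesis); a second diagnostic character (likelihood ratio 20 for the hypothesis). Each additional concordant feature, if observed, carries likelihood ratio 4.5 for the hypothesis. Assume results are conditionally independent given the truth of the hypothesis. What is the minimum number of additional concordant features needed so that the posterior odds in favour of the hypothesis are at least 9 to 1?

Prior odds = 0.0027/0.9973 = 27/9973.
Combined Bayes factor of the evidence already in hand = 0.1 × 20 = 2.
Odds after that evidence = (27/9973) × 2 = 54/9973.
Target odds = 9.
Need 4.5ⁿ ≥ 9 ÷ (54/9973) = 9973/6.
4.5⁴ = 410.0625 falls short of 9973/6 but 4.5⁵ = 1845.28125 reaches it, so n = 5.

5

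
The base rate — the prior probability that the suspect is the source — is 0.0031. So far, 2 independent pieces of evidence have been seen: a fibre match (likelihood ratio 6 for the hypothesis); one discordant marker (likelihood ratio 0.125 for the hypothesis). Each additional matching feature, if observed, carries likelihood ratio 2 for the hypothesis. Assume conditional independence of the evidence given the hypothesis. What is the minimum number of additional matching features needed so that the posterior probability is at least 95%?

13

Prior odds = 0.0031/0.9969 = 31/9969.
Combined Bayes factor of the evidence already in hand = 6 × 0.125 = 0.75.
Odds after that evidence = (31/9969) × 0.75 = 31/13292.
Target odds = 0.95/0.05 = 19.
Need 2ⁿ ≥ 19 ÷ (31/13292) = 252548/31.
2¹² = 4096 falls short of 252548/31 but 2¹³ = 8192 reaches it, so n = 13.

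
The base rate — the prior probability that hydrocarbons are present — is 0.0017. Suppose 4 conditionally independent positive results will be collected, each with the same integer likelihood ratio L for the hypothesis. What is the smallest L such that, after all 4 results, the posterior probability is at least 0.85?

Prior odds = 0.0017/0.9983 = 17/9983.
Target odds = 0.85/0.15 = 17/3.
Need L⁴ ≥ 17/3 ÷ (17/9983) = 9983/3.
7⁴ = 2401 < 9983/3 ≤ 4096 = 8⁴, so L = 8.

8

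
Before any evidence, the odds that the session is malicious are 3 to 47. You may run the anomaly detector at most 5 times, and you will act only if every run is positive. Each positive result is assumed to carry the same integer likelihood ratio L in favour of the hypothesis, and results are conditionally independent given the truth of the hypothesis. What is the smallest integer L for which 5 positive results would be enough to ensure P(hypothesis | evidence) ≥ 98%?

4

Prior odds = 3/47.
Target odds = 0.98/0.02 = 49.
Need L⁵ ≥ 49 ÷ (3/47) = 2303/3.
3⁵ = 243 < 2303/3 ≤ 1024 = 4⁵, so L = 4.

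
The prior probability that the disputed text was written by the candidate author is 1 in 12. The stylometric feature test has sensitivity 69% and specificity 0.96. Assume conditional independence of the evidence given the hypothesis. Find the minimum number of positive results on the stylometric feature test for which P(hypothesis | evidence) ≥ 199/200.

3

Prior odds: (1/12) ÷ (11/12) = 1/11.
False-positive rate = 1 − 0.96 = 0.04; likelihood ratio of a positive = 0.69/0.04 = 17.25.
Target posterior odds = 0.995/0.005 = 199.
Need (1/11) × 17.25ⁿ ≥ 199, i.e. 17.25ⁿ ≥ 2189.
17.25² = 297.5625 falls short of 2189 but 17.25³ = 5132.953125 reaches it, so n = 3.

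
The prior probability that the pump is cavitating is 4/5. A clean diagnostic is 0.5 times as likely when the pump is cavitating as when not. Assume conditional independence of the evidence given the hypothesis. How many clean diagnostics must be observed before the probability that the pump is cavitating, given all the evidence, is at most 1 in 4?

4

Prior odds = 0.8/0.2 = 4.
Likelihood ratio per clean diagnostic = 0.5.
Target odds: 0.25 ÷ 0.75 = 1/3.
Need 4 × 0.5ⁿ ≤ 1/3, i.e. 0.5ⁿ ≤ 1/12.
0.5³ = 0.125 is still above 1/12 but 0.5⁴ = 0.0625 is at or below it, so n = 4.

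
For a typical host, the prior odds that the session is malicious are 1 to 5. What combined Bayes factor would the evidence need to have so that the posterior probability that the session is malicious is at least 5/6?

25

Prior odds = 0.2.
Target odds = (5/6)/(1/6) = 5.
Required Bayes factor = 5 ÷ 0.2 = 25.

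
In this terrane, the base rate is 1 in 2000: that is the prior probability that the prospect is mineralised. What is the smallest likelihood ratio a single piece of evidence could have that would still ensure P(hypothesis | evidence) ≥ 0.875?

13993

Prior odds = 0.0005/0.9995 = 1/1999.
Target odds = 0.875/0.125 = 7.
Required Bayes factor = 7 ÷ (1/1999) = 13993.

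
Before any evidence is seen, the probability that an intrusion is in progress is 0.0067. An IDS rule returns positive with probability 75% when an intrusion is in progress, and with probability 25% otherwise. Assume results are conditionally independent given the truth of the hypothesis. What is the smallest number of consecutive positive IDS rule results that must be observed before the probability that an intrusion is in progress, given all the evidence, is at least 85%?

Prior odds = 0.0067/0.9933 = 67/9933.
Likelihood ratio of a positive result = 0.75/0.25 = 3.
Target odds: 0.85 ÷ 0.15 = 17/3.
Need (67/9933) × 3ⁿ ≥ 17/3, i.e. 3ⁿ ≥ 56287/67.
3⁶ = 729 falls short of 56287/67 but 3⁷ = 2187 reaches it, so n = 7.

7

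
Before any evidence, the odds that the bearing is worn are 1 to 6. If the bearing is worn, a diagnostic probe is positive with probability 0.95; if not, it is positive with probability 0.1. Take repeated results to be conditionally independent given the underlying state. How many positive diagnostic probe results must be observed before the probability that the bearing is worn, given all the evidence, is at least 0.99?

Prior odds = 1/6.
Likelihood ratio of a positive = 0.95/0.1 = 9.5.
Target odds: 0.99 ÷ 0.01 = 99.
Require 9.5ⁿ ≥ 99 ÷ (1/6) = 594.
9.5² = 90.25 falls short of 594 but 9.5³ = 857.375 reaches it, so n = 3.

3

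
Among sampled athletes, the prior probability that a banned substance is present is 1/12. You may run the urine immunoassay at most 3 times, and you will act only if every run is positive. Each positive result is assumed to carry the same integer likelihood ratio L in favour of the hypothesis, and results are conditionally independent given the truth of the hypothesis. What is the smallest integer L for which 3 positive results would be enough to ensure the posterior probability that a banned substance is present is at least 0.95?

Prior odds = (1/12)/(11/12) = 1/11.
Target odds = 0.95/0.05 = 19.
Need L³ ≥ 19 ÷ (1/11) = 209.
5³ = 125 < 209 ≤ 216 = 6³, so L = 6.

6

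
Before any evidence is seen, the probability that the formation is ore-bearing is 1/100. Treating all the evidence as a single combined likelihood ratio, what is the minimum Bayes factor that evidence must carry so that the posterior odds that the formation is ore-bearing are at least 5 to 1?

495

Prior odds = 0.01/0.99 = 1/99.
Target odds = 5.
Required Bayes factor = 5 ÷ (1/99) = 495.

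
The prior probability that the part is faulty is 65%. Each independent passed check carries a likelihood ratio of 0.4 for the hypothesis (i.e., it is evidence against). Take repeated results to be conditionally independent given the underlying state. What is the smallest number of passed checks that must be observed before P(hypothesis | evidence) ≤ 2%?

Prior odds: 0.65 ÷ 0.35 = 13/7.
Likelihood ratio per passed check = 0.4.
Target odds: 0.02 ÷ 0.98 = 1/49.
Need (13/7) × 0.4ⁿ ≤ 1/49, i.e. 0.4ⁿ ≤ 1/91.
0.4⁴ = 0.0256 is still above 1/91 but 0.4⁵ = 0.01024 is at or below it, so n = 5.

5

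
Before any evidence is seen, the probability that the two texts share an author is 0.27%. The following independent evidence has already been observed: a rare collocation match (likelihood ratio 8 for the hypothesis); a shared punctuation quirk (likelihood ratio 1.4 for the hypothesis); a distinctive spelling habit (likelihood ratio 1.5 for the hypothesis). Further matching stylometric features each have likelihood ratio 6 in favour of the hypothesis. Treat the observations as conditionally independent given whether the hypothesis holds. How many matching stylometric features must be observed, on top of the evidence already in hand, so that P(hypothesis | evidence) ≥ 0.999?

6

Prior odds = 0.0027/0.9973 = 27/9973.
Combined Bayes factor of the evidence already in hand = 8 × 1.4 × 1.5 = 16.8.
Odds after that evidence = (27/9973) × 16.8 = 2268/49865.
Target odds = 0.999/0.001 = 999.
Need 6ⁿ ≥ 999 ÷ (2268/49865) = 1845005/84.
6⁵ = 7776 falls short of 1845005/84 but 6⁶ = 46656 reaches it, so n = 6.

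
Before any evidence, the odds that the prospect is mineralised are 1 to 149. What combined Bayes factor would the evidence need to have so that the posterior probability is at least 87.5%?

1043

Prior odds = 1/149.
Target odds = 0.875/0.125 = 7.
Required Bayes factor = 7 ÷ (1/149) = 1043.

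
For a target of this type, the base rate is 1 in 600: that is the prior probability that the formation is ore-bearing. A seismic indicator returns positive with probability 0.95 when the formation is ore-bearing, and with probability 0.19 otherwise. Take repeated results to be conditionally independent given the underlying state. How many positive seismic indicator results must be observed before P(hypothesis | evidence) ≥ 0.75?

5

Prior odds: (1/600) ÷ (599/600) = 1/599.
Likelihood ratio of a positive result = 0.95/0.19 = 5.
Target posterior odds = 0.75/0.25 = 3.
Need (1/599) × 5ⁿ ≥ 3, i.e. 5ⁿ ≥ 1797.
5⁴ = 625 falls short of 1797 but 5⁵ = 3125 reaches it, so n = 5.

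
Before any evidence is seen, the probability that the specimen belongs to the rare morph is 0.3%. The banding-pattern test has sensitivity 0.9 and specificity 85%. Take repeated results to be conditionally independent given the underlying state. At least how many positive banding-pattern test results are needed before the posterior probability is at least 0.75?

Prior odds = 0.003/0.997 = 3/997.
False-positive rate = 1 − 0.85 = 0.15; likelihood ratio of a positive = 0.9/0.15 = 6.
Target posterior odds = 0.75/0.25 = 3.
Require 6ⁿ ≥ 3 ÷ (3/997) = 997.
6³ = 216 falls short of 997 but 6⁴ = 1296 reaches it, so n = 4.

4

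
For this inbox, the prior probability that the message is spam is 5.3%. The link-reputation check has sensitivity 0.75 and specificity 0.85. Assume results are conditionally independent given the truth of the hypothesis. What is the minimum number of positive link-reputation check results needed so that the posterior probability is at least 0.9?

4

Prior odds: 0.053 ÷ 0.947 = 53/947.
False-positive rate = 1 − 0.85 = 0.15; likelihood ratio of a positive = 0.75/0.15 = 5.
Target odds: 0.9 ÷ 0.1 = 9.
Require 5ⁿ ≥ 9 ÷ (53/947) = 8523/53.
5³ = 125 falls short of 8523/53 but 5⁴ = 625 reaches it, so n = 4.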